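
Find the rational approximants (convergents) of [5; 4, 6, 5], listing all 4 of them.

Using the convergent recurrence p_i = a_i*p_{i-1} + p_{i-2}, q_i = a_i*q_{i-1} + q_{i-2} with p_{-2}=0, p_{-1}=1, q_{-2}=1, q_{-1}=0:
  i=0: a_0=5, p_0 = 5*1 + 0 = 5, q_0 = 5*0 + 1 = 1.
  i=1: a_1=4, p_1 = 4*5 + 1 = 21, q_1 = 4*1 + 0 = 4.
  i=2: a_2=6, p_2 = 6*21 + 5 = 131, q_2 = 6*4 + 1 = 25.
  i=3: a_3=5, p_3 = 5*131 + 21 = 676, q_3 = 5*25 + 4 = 129.

5/1, 21/4, 131/25, 676/129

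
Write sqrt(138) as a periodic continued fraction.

[11; (1, 2, 1, 22)]

Write x_i = (sqrt(138) + m_i)/d_i with (m_0, d_0) = (0, 1). a_0 = floor(sqrt(138)) = 11, since 11^2 = 121 <= 138 < 144 = 12^2.
Iterate m_{i+1} = d_i*a_i - m_i, d_{i+1} = (138 - m_{i+1}^2)/d_i, a_{i+1} = floor((a_0 + m_{i+1})/d_{i+1}):
  m_1 = 1*11 - 0 = 11, d_1 = (138 - 11^2)/1 = 17/1 = 17, a_1 = floor((11 + 11)/17) = 1.
  m_2 = 17*1 - 11 = 6, d_2 = (138 - 6^2)/17 = 102/17 = 6, a_2 = floor((11 + 6)/6) = 2.
  m_3 = 6*2 - 6 = 6, d_3 = (138 - 6^2)/6 = 102/6 = 17, a_3 = floor((11 + 6)/17) = 1.
  m_4 = 17*1 - 6 = 11, d_4 = (138 - 11^2)/17 = 17/17 = 1, a_4 = floor((11 + 11)/1) = 22.
  m_5 = 1*22 - 11 = 11, d_5 = (138 - 11^2)/1 = 17/1 = 17: (m_5, d_5) = (m_1, d_1) = (11, 17), so from here the quotients repeat a_1, ..., a_4; the period length is 4.
Hence the expansion of sqrt(138) is a_0 = 11 followed by the repeating block 1, 2, 1, 22 (period 4).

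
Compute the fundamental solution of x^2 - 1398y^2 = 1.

(x, y) = (4866437, 130154)

First expand sqrt(1398) as a continued fraction. With x_i = (sqrt(1398) + m_i)/d_i and (m_0, d_0) = (0, 1): a_0 = floor(sqrt(1398)) = 37, since 37^2 = 1369 <= 1398 < 1444 = 38^2.
Iterate m_{i+1} = d_i*a_i - m_i, d_{i+1} = (1398 - m_{i+1}^2)/d_i, a_{i+1} = floor((a_0 + m_{i+1})/d_{i+1}):
  m_1 = 1*37 - 0 = 37, d_1 = (1398 - 37^2)/1 = 29/1 = 29, a_1 = floor((37 + 37)/29) = 2.
  m_2 = 29*2 - 37 = 21, d_2 = (1398 - 21^2)/29 = 957/29 = 33, a_2 = floor((37 + 21)/33) = 1.
  m_3 = 33*1 - 21 = 12, d_3 = (1398 - 12^2)/33 = 1254/33 = 38, a_3 = floor((37 + 12)/38) = 1.
  m_4 = 38*1 - 12 = 26, d_4 = (1398 - 26^2)/38 = 722/38 = 19, a_4 = floor((37 + 26)/19) = 3.
  m_5 = 19*3 - 26 = 31, d_5 = (1398 - 31^2)/19 = 437/19 = 23, a_5 = floor((37 + 31)/23) = 2.
  m_6 = 23*2 - 31 = 15, d_6 = (1398 - 15^2)/23 = 1173/23 = 51, a_6 = floor((37 + 15)/51) = 1.
  m_7 = 51*1 - 15 = 36, d_7 = (1398 - 36^2)/51 = 102/51 = 2, a_7 = floor((37 + 36)/2) = 36.
  m_8 = 2*36 - 36 = 36, d_8 = (1398 - 36^2)/2 = 102/2 = 51, a_8 = floor((37 + 36)/51) = 1.
  m_9 = 51*1 - 36 = 15, d_9 = (1398 - 15^2)/51 = 1173/51 = 23, a_9 = floor((37 + 15)/23) = 2.
  m_10 = 23*2 - 15 = 31, d_10 = (1398 - 31^2)/23 = 437/23 = 19, a_10 = floor((37 + 31)/19) = 3.
  m_11 = 19*3 - 31 = 26, d_11 = (1398 - 26^2)/19 = 722/19 = 38, a_11 = floor((37 + 26)/38) = 1.
  m_12 = 38*1 - 26 = 12, d_12 = (1398 - 12^2)/38 = 1254/38 = 33, a_12 = floor((37 + 12)/33) = 1.
  m_13 = 33*1 - 12 = 21, d_13 = (1398 - 21^2)/33 = 957/33 = 29, a_13 = floor((37 + 21)/29) = 2.
  m_14 = 29*2 - 21 = 37, d_14 = (1398 - 37^2)/29 = 29/29 = 1, a_14 = floor((37 + 37)/1) = 74.
  m_15 = 1*74 - 37 = 37, d_15 = (1398 - 37^2)/1 = 29/1 = 29: (m_15, d_15) = (m_1, d_1) = (37, 29), so from here the quotients repeat a_1, ..., a_14; the period length is 14.
So sqrt(1398) = [37; (2, 1, 1, 3, 2, 1, 36, 1, 2, 3, 1, 1, 2, 74)] with period length k = 14.
k is even, so the fundamental solution of x^2 - 1398y^2 = 1 is (p_{k-1}, q_{k-1}) = (p_13, q_13); compute convergents through index 13.
Convergents (p_i = a_i*p_{i-1} + p_{i-2}, q_i = a_i*q_{i-1} + q_{i-2} with p_{-2}=0, p_{-1}=1, q_{-2}=1, q_{-1}=0):
  i=0: a_0=37, p_0 = 37*1 + 0 = 37, q_0 = 37*0 + 1 = 1.
  i=1: a_1=2, p_1 = 2*37 + 1 = 75, q_1 = 2*1 + 0 = 2.
  i=2: a_2=1, p_2 = 1*75 + 37 = 112, q_2 = 1*2 + 1 = 3.
  i=3: a_3=1, p_3 = 1*112 + 75 = 187, q_3 = 1*3 + 2 = 5.
  i=4: a_4=3, p_4 = 3*187 + 112 = 673, q_4 = 3*5 + 3 = 18.
  i=5: a_5=2, p_5 = 2*673 + 187 = 1533, q_5 = 2*18 + 5 = 41.
  i=6: a_6=1, p_6 = 1*1533 + 673 = 2206, q_6 = 1*41 + 18 = 59.
  i=7: a_7=36, p_7 = 36*2206 + 1533 = 80949, q_7 = 36*59 + 41 = 2165.
  i=8: a_8=1, p_8 = 1*80949 + 2206 = 83155, q_8 = 1*2165 + 59 = 2224.
  i=9: a_9=2, p_9 = 2*83155 + 80949 = 247259, q_9 = 2*2224 + 2165 = 6613.
  i=10: a_10=3, p_10 = 3*247259 + 83155 = 824932, q_10 = 3*6613 + 2224 = 22063.
  i=11: a_11=1, p_11 = 1*824932 + 247259 = 1072191, q_11 = 1*22063 + 6613 = 28676.
  i=12: a_12=1, p_12 = 1*1072191 + 824932 = 1897123, q_12 = 1*28676 + 22063 = 50739.
  i=13: a_13=2, p_13 = 2*1897123 + 1072191 = 4866437, q_13 = 2*50739 + 28676 = 130154.
Check: 4866437^2 - 1398*130154^2 = 23682209074969 - 23682209074968 = 1, so (x, y) = (4866437, 130154) solves the equation, and by the theorem it is the least positive solution.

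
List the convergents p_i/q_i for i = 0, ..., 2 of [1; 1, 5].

Using the convergent recurrence p_i = a_i*p_{i-1} + p_{i-2}, q_i = a_i*q_{i-1} + q_{i-2} with p_{-2}=0, p_{-1}=1, q_{-2}=1, q_{-1}=0:
  i=0: a_0=1, p_0 = 1*1 + 0 = 1, q_0 = 1*0 + 1 = 1.
  i=1: a_1=1, p_1 = 1*1 + 1 = 2, q_1 = 1*1 + 0 = 1.
  i=2: a_2=5, p_2 = 5*2 + 1 = 11, q_2 = 5*1 + 1 = 6.

1/1, 2/1, 11/6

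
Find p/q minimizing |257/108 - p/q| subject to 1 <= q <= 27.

Expand x = 257/108 as a continued fraction with the Euclidean algorithm:
  257 = 2*108 + 41, so a_0 = 2.
  108 = 2*41 + 26, so a_1 = 2.
  41 = 1*26 + 15, so a_2 = 1.
  26 = 1*15 + 11, so a_3 = 1.
  15 = 1*11 + 4, so a_4 = 1.
  11 = 2*4 + 3, so a_5 = 2.
  4 = 1*3 + 1, so a_6 = 1.
  3 = 3*1 + 0, so a_7 = 3.
so x = [2; 2, 1, 1, 1, 2, 1, 3].
Convergents (p_i = a_i*p_{i-1} + p_{i-2}, q_i = a_i*q_{i-1} + q_{i-2} with p_{-2}=0, p_{-1}=1, q_{-2}=1, q_{-1}=0), until the denominator exceeds 27:
  i=0: a_0=2, p_0 = 2*1 + 0 = 2, q_0 = 2*0 + 1 = 1.
  i=1: a_1=2, p_1 = 2*2 + 1 = 5, q_1 = 2*1 + 0 = 2.
  i=2: a_2=1, p_2 = 1*5 + 2 = 7, q_2 = 1*2 + 1 = 3.
  i=3: a_3=1, p_3 = 1*7 + 5 = 12, q_3 = 1*3 + 2 = 5.
  i=4: a_4=1, p_4 = 1*12 + 7 = 19, q_4 = 1*5 + 3 = 8.
  i=5: a_5=2, p_5 = 2*19 + 12 = 50, q_5 = 2*8 + 5 = 21.
  i=6: a_6=1, p_6 = 1*50 + 19 = 69, q_6 = 1*21 + 8 = 29.
q_6 = 29 > 27, so the last convergent with denominator <= 27 is p_5/q_5 = 50/21.
The closest fraction with denominator <= 27 is either p_5/q_5 or the intermediate fraction (k*p_5 + p_4)/(k*q_5 + q_4) with the largest k >= 1 whose denominator stays <= 27; these approach x as k grows, and every other convergent or intermediate fraction in range is farther away.
Largest k: floor((27 - q_4)/q_5) = floor((27 - 8)/21) = 0.
Since k = 0, no intermediate fraction beyond p_5/q_5 has denominator <= 27, so the convergent 50/21 is the closest (its error is |257*21 - 50*108|/(108*21) = 3/2268).

50/21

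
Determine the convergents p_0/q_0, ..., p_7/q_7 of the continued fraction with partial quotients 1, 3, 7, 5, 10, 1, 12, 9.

1/1, 4/3, 29/22, 149/113, 1519/1152, 1668/1265, 21535/16332, 195483/148253

Using the convergent recurrence p_i = a_i*p_{i-1} + p_{i-2}, q_i = a_i*q_{i-1} + q_{i-2} with p_{-2}=0, p_{-1}=1, q_{-2}=1, q_{-1}=0:
  i=0: a_0=1, p_0 = 1*1 + 0 = 1, q_0 = 1*0 + 1 = 1.
  i=1: a_1=3, p_1 = 3*1 + 1 = 4, q_1 = 3*1 + 0 = 3.
  i=2: a_2=7, p_2 = 7*4 + 1 = 29, q_2 = 7*3 + 1 = 22.
  i=3: a_3=5, p_3 = 5*29 + 4 = 149, q_3 = 5*22 + 3 = 113.
  i=4: a_4=10, p_4 = 10*149 + 29 = 1519, q_4 = 10*113 + 22 = 1152.
  i=5: a_5=1, p_5 = 1*1519 + 149 = 1668, q_5 = 1*1152 + 113 = 1265.
  i=6: a_6=12, p_6 = 12*1668 + 1519 = 21535, q_6 = 12*1265 + 1152 = 16332.
  i=7: a_7=9, p_7 = 9*21535 + 1668 = 195483, q_7 = 9*16332 + 1265 = 148253.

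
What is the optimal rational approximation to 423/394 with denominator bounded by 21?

Expand x = 423/394 as a continued fraction with the Euclidean algorithm:
  423 = 1*394 + 29, so a_0 = 1.
  394 = 13*29 + 17, so a_1 = 13.
  29 = 1*17 + 12, so a_2 = 1.
  17 = 1*12 + 5, so a_3 = 1.
  12 = 2*5 + 2, so a_4 = 2.
  5 = 2*2 + 1, so a_5 = 2.
  2 = 2*1 + 0, so a_6 = 2.
so x = [1; 13, 1, 1, 2, 2, 2].
Convergents (p_i = a_i*p_{i-1} + p_{i-2}, q_i = a_i*q_{i-1} + q_{i-2} with p_{-2}=0, p_{-1}=1, q_{-2}=1, q_{-1}=0), until the denominator exceeds 21:
  i=0: a_0=1, p_0 = 1*1 + 0 = 1, q_0 = 1*0 + 1 = 1.
  i=1: a_1=13, p_1 = 13*1 + 1 = 14, q_1 = 13*1 + 0 = 13.
  i=2: a_2=1, p_2 = 1*14 + 1 = 15, q_2 = 1*13 + 1 = 14.
  i=3: a_3=1, p_3 = 1*15 + 14 = 29, q_3 = 1*14 + 13 = 27.
q_3 = 27 > 21, so the last convergent with denominator <= 21 is p_2/q_2 = 15/14.
The closest fraction with denominator <= 21 is either p_2/q_2 or the intermediate fraction (k*p_2 + p_1)/(k*q_2 + q_1) with the largest k >= 1 whose denominator stays <= 21; these approach x as k grows, and every other convergent or intermediate fraction in range is farther away.
Largest k: floor((21 - q_1)/q_2) = floor((21 - 13)/14) = 0.
Since k = 0, no intermediate fraction beyond p_2/q_2 has denominator <= 21, so the convergent 15/14 is the closest (its error is |423*14 - 15*394|/(394*14) = 12/5516).

15/14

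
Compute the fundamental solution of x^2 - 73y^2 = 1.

First expand sqrt(73) as a continued fraction. With x_i = (sqrt(73) + m_i)/d_i and (m_0, d_0) = (0, 1): a_0 = floor(sqrt(73)) = 8, since 8^2 = 64 <= 73 < 81 = 9^2.
Iterate m_{i+1} = d_i*a_i - m_i, d_{i+1} = (73 - m_{i+1}^2)/d_i, a_{i+1} = floor((a_0 + m_{i+1})/d_{i+1}):
  m_1 = 1*8 - 0 = 8, d_1 = (73 - 8^2)/1 = 9/1 = 9, a_1 = floor((8 + 8)/9) = 1.
  m_2 = 9*1 - 8 = 1, d_2 = (73 - 1^2)/9 = 72/9 = 8, a_2 = floor((8 + 1)/8) = 1.
  m_3 = 8*1 - 1 = 7, d_3 = (73 - 7^2)/8 = 24/8 = 3, a_3 = floor((8 + 7)/3) = 5.
  m_4 = 3*5 - 7 = 8, d_4 = (73 - 8^2)/3 = 9/3 = 3, a_4 = floor((8 + 8)/3) = 5.
  m_5 = 3*5 - 8 = 7, d_5 = (73 - 7^2)/3 = 24/3 = 8, a_5 = floor((8 + 7)/8) = 1.
  m_6 = 8*1 - 7 = 1, d_6 = (73 - 1^2)/8 = 72/8 = 9, a_6 = floor((8 + 1)/9) = 1.
  m_7 = 9*1 - 1 = 8, d_7 = (73 - 8^2)/9 = 9/9 = 1, a_7 = floor((8 + 8)/1) = 16.
  m_8 = 1*16 - 8 = 8, d_8 = (73 - 8^2)/1 = 9/1 = 9: (m_8, d_8) = (m_1, d_1) = (8, 9), so from here the quotients repeat a_1, ..., a_7; the period length is 7.
So sqrt(73) = [8; (1, 1, 5, 5, 1, 1, 16)] with period length k = 7.
k is odd, so (p_{k-1}, q_{k-1}) only solves x^2 - 73y^2 = -1 and the fundamental solution of x^2 - 73y^2 = 1 is (p_{2k-1}, q_{2k-1}) = (p_13, q_13); compute convergents through index 13, running through the period twice.
Convergents (p_i = a_i*p_{i-1} + p_{i-2}, q_i = a_i*q_{i-1} + q_{i-2} with p_{-2}=0, p_{-1}=1, q_{-2}=1, q_{-1}=0):
  i=0: a_0=8, p_0 = 8*1 + 0 = 8, q_0 = 8*0 + 1 = 1.
  i=1: a_1=1, p_1 = 1*8 + 1 = 9, q_1 = 1*1 + 0 = 1.
  i=2: a_2=1, p_2 = 1*9 + 8 = 17, q_2 = 1*1 + 1 = 2.
  i=3: a_3=5, p_3 = 5*17 + 9 = 94, q_3 = 5*2 + 1 = 11.
  i=4: a_4=5, p_4 = 5*94 + 17 = 487, q_4 = 5*11 + 2 = 57.
  i=5: a_5=1, p_5 = 1*487 + 94 = 581, q_5 = 1*57 + 11 = 68.
  i=6: a_6=1, p_6 = 1*581 + 487 = 1068, q_6 = 1*68 + 57 = 125.
  i=7: a_7=16, p_7 = 16*1068 + 581 = 17669, q_7 = 16*125 + 68 = 2068.
  i=8: a_8=1, p_8 = 1*17669 + 1068 = 18737, q_8 = 1*2068 + 125 = 2193.
  i=9: a_9=1, p_9 = 1*18737 + 17669 = 36406, q_9 = 1*2193 + 2068 = 4261.
  i=10: a_10=5, p_10 = 5*36406 + 18737 = 200767, q_10 = 5*4261 + 2193 = 23498.
  i=11: a_11=5, p_11 = 5*200767 + 36406 = 1040241, q_11 = 5*23498 + 4261 = 121751.
  i=12: a_12=1, p_12 = 1*1040241 + 200767 = 1241008, q_12 = 1*121751 + 23498 = 145249.
  i=13: a_13=1, p_13 = 1*1241008 + 1040241 = 2281249, q_13 = 1*145249 + 121751 = 267000.
Indeed p_6^2 - 73*q_6^2 = 1140624 - 1140625 = -1, not +1.
Check: 2281249^2 - 73*267000^2 = 5204097000001 - 5204097000000 = 1, so (x, y) = (2281249, 267000) solves the equation, and by the theorem it is the least positive solution.

(x, y) = (2281249, 267000)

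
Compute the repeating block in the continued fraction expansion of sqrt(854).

[29; (4, 2, 11, 4, 11, 2, 4, 58)]

Write x_i = (sqrt(854) + m_i)/d_i with (m_0, d_0) = (0, 1). a_0 = floor(sqrt(854)) = 29, since 29^2 = 841 <= 854 < 900 = 30^2.
Iterate m_{i+1} = d_i*a_i - m_i, d_{i+1} = (854 - m_{i+1}^2)/d_i, a_{i+1} = floor((a_0 + m_{i+1})/d_{i+1}):
  m_1 = 1*29 - 0 = 29, d_1 = (854 - 29^2)/1 = 13/1 = 13, a_1 = floor((29 + 29)/13) = 4.
  m_2 = 13*4 - 29 = 23, d_2 = (854 - 23^2)/13 = 325/13 = 25, a_2 = floor((29 + 23)/25) = 2.
  m_3 = 25*2 - 23 = 27, d_3 = (854 - 27^2)/25 = 125/25 = 5, a_3 = floor((29 + 27)/5) = 11.
  m_4 = 5*11 - 27 = 28, d_4 = (854 - 28^2)/5 = 70/5 = 14, a_4 = floor((29 + 28)/14) = 4.
  m_5 = 14*4 - 28 = 28, d_5 = (854 - 28^2)/14 = 70/14 = 5, a_5 = floor((29 + 28)/5) = 11.
  m_6 = 5*11 - 28 = 27, d_6 = (854 - 27^2)/5 = 125/5 = 25, a_6 = floor((29 + 27)/25) = 2.
  m_7 = 25*2 - 27 = 23, d_7 = (854 - 23^2)/25 = 325/25 = 13, a_7 = floor((29 + 23)/13) = 4.
  m_8 = 13*4 - 23 = 29, d_8 = (854 - 29^2)/13 = 13/13 = 1, a_8 = floor((29 + 29)/1) = 58.
  m_9 = 1*58 - 29 = 29, d_9 = (854 - 29^2)/1 = 13/1 = 13: (m_9, d_9) = (m_1, d_1) = (29, 13), so from here the quotients repeat a_1, ..., a_8; the period length is 8.
Hence the expansion of sqrt(854) is a_0 = 29 followed by the repeating block 4, 2, 11, 4, 11, 2, 4, 58 (period 8).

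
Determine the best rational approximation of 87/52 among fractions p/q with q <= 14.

Expand x = 87/52 as a continued fraction with the Euclidean algorithm:
  87 = 1*52 + 35, so a_0 = 1.
  52 = 1*35 + 17, so a_1 = 1.
  35 = 2*17 + 1, so a_2 = 2.
  17 = 17*1 + 0, so a_3 = 17.
so x = [1; 1, 2, 17].
Convergents (p_i = a_i*p_{i-1} + p_{i-2}, q_i = a_i*q_{i-1} + q_{i-2} with p_{-2}=0, p_{-1}=1, q_{-2}=1, q_{-1}=0), until the denominator exceeds 14:
  i=0: a_0=1, p_0 = 1*1 + 0 = 1, q_0 = 1*0 + 1 = 1.
  i=1: a_1=1, p_1 = 1*1 + 1 = 2, q_1 = 1*1 + 0 = 1.
  i=2: a_2=2, p_2 = 2*2 + 1 = 5, q_2 = 2*1 + 1 = 3.
  i=3: a_3=17, p_3 = 17*5 + 2 = 87, q_3 = 17*3 + 1 = 52.
q_3 = 52 > 14, so the last convergent with denominator <= 14 is p_2/q_2 = 5/3.
The closest fraction with denominator <= 14 is either p_2/q_2 or the intermediate fraction (k*p_2 + p_1)/(k*q_2 + q_1) with the largest k >= 1 whose denominator stays <= 14; these approach x as k grows, and every other convergent or intermediate fraction in range is farther away.
Largest k: floor((14 - q_1)/q_2) = floor((14 - 1)/3) = 4.
That gives (4*5 + 2)/(4*3 + 1) = 22/13.
Compare the errors: |x - 5/3| = |87*3 - 5*52|/(52*3) = 1/156, and |x - 22/13| = |87*13 - 22*52|/(52*13) = 13/676.
Cross-multiplying, 1*676 = 676 < 2028 = 13*156, so 1/156 is smaller: the convergent 5/3 is closer to x than 22/13.

5/3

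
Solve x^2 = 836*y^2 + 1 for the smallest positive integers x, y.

(x, y) = (46551, 1610)

First expand sqrt(836) as a continued fraction. With x_i = (sqrt(836) + m_i)/d_i and (m_0, d_0) = (0, 1): a_0 = floor(sqrt(836)) = 28, since 28^2 = 784 <= 836 < 841 = 29^2.
Iterate m_{i+1} = d_i*a_i - m_i, d_{i+1} = (836 - m_{i+1}^2)/d_i, a_{i+1} = floor((a_0 + m_{i+1})/d_{i+1}):
  m_1 = 1*28 - 0 = 28, d_1 = (836 - 28^2)/1 = 52/1 = 52, a_1 = floor((28 + 28)/52) = 1.
  m_2 = 52*1 - 28 = 24, d_2 = (836 - 24^2)/52 = 260/52 = 5, a_2 = floor((28 + 24)/5) = 10.
  m_3 = 5*10 - 24 = 26, d_3 = (836 - 26^2)/5 = 160/5 = 32, a_3 = floor((28 + 26)/32) = 1.
  m_4 = 32*1 - 26 = 6, d_4 = (836 - 6^2)/32 = 800/32 = 25, a_4 = floor((28 + 6)/25) = 1.
  m_5 = 25*1 - 6 = 19, d_5 = (836 - 19^2)/25 = 475/25 = 19, a_5 = floor((28 + 19)/19) = 2.
  m_6 = 19*2 - 19 = 19, d_6 = (836 - 19^2)/19 = 475/19 = 25, a_6 = floor((28 + 19)/25) = 1.
  m_7 = 25*1 - 19 = 6, d_7 = (836 - 6^2)/25 = 800/25 = 32, a_7 = floor((28 + 6)/32) = 1.
  m_8 = 32*1 - 6 = 26, d_8 = (836 - 26^2)/32 = 160/32 = 5, a_8 = floor((28 + 26)/5) = 10.
  m_9 = 5*10 - 26 = 24, d_9 = (836 - 24^2)/5 = 260/5 = 52, a_9 = floor((28 + 24)/52) = 1.
  m_10 = 52*1 - 24 = 28, d_10 = (836 - 28^2)/52 = 52/52 = 1, a_10 = floor((28 + 28)/1) = 56.
  m_11 = 1*56 - 28 = 28, d_11 = (836 - 28^2)/1 = 52/1 = 52: (m_11, d_11) = (m_1, d_1) = (28, 52), so from here the quotients repeat a_1, ..., a_10; the period length is 10.
So sqrt(836) = [28; (1, 10, 1, 1, 2, 1, 1, 10, 1, 56)] with period length k = 10.
k is even, so the fundamental solution of x^2 - 836y^2 = 1 is (p_{k-1}, q_{k-1}) = (p_9, q_9); compute convergents through index 9.
Convergents (p_i = a_i*p_{i-1} + p_{i-2}, q_i = a_i*q_{i-1} + q_{i-2} with p_{-2}=0, p_{-1}=1, q_{-2}=1, q_{-1}=0):
  i=0: a_0=28, p_0 = 28*1 + 0 = 28, q_0 = 28*0 + 1 = 1.
  i=1: a_1=1, p_1 = 1*28 + 1 = 29, q_1 = 1*1 + 0 = 1.
  i=2: a_2=10, p_2 = 10*29 + 28 = 318, q_2 = 10*1 + 1 = 11.
  i=3: a_3=1, p_3 = 1*318 + 29 = 347, q_3 = 1*11 + 1 = 12.
  i=4: a_4=1, p_4 = 1*347 + 318 = 665, q_4 = 1*12 + 11 = 23.
  i=5: a_5=2, p_5 = 2*665 + 347 = 1677, q_5 = 2*23 + 12 = 58.
  i=6: a_6=1, p_6 = 1*1677 + 665 = 2342, q_6 = 1*58 + 23 = 81.
  i=7: a_7=1, p_7 = 1*2342 + 1677 = 4019, q_7 = 1*81 + 58 = 139.
  i=8: a_8=10, p_8 = 10*4019 + 2342 = 42532, q_8 = 10*139 + 81 = 1471.
  i=9: a_9=1, p_9 = 1*42532 + 4019 = 46551, q_9 = 1*1471 + 139 = 1610.
Check: 46551^2 - 836*1610^2 = 2166995601 - 2166995600 = 1, so (x, y) = (46551, 1610) solves the equation, and by the theorem it is the least positive solution.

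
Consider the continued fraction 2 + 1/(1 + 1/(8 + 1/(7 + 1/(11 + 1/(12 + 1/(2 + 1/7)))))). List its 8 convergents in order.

Using the convergent recurrence p_i = a_i*p_{i-1} + p_{i-2}, q_i = a_i*q_{i-1} + q_{i-2} with p_{-2}=0, p_{-1}=1, q_{-2}=1, q_{-1}=0:
  i=0: a_0=2, p_0 = 2*1 + 0 = 2, q_0 = 2*0 + 1 = 1.
  i=1: a_1=1, p_1 = 1*2 + 1 = 3, q_1 = 1*1 + 0 = 1.
  i=2: a_2=8, p_2 = 8*3 + 2 = 26, q_2 = 8*1 + 1 = 9.
  i=3: a_3=7, p_3 = 7*26 + 3 = 185, q_3 = 7*9 + 1 = 64.
  i=4: a_4=11, p_4 = 11*185 + 26 = 2061, q_4 = 11*64 + 9 = 713.
  i=5: a_5=12, p_5 = 12*2061 + 185 = 24917, q_5 = 12*713 + 64 = 8620.
  i=6: a_6=2, p_6 = 2*24917 + 2061 = 51895, q_6 = 2*8620 + 713 = 17953.
  i=7: a_7=7, p_7 = 7*51895 + 24917 = 388182, q_7 = 7*17953 + 8620 = 134291.

2/1, 3/1, 26/9, 185/64, 2061/713, 24917/8620, 51895/17953, 388182/134291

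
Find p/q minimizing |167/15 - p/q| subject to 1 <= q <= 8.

89/8

Expand x = 167/15 as a continued fraction with the Euclidean algorithm:
  167 = 11*15 + 2, so a_0 = 11.
  15 = 7*2 + 1, so a_1 = 7.
  2 = 2*1 + 0, so a_2 = 2.
so x = [11; 7, 2].
Convergents (p_i = a_i*p_{i-1} + p_{i-2}, q_i = a_i*q_{i-1} + q_{i-2} with p_{-2}=0, p_{-1}=1, q_{-2}=1, q_{-1}=0), until the denominator exceeds 8:
  i=0: a_0=11, p_0 = 11*1 + 0 = 11, q_0 = 11*0 + 1 = 1.
  i=1: a_1=7, p_1 = 7*11 + 1 = 78, q_1 = 7*1 + 0 = 7.
  i=2: a_2=2, p_2 = 2*78 + 11 = 167, q_2 = 2*7 + 1 = 15.
q_2 = 15 > 8, so the last convergent with denominator <= 8 is p_1/q_1 = 78/7.
The closest fraction with denominator <= 8 is either p_1/q_1 or the intermediate fraction (k*p_1 + p_0)/(k*q_1 + q_0) with the largest k >= 1 whose denominator stays <= 8; these approach x as k grows, and every other convergent or intermediate fraction in range is farther away.
Largest k: floor((8 - q_0)/q_1) = floor((8 - 1)/7) = 1.
That gives (1*78 + 11)/(1*7 + 1) = 89/8.
Compare the errors: |x - 78/7| = |167*7 - 78*15|/(15*7) = 1/105, and |x - 89/8| = |167*8 - 89*15|/(15*8) = 1/120.
Cross-multiplying, 1*105 = 105 < 120 = 1*120, so 1/120 is smaller: the intermediate fraction 89/8 is closer to x than 78/7.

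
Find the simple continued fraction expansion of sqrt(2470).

Write x_i = (sqrt(2470) + m_i)/d_i with (m_0, d_0) = (0, 1). a_0 = floor(sqrt(2470)) = 49, since 49^2 = 2401 <= 2470 < 2500 = 50^2.
Iterate m_{i+1} = d_i*a_i - m_i, d_{i+1} = (2470 - m_{i+1}^2)/d_i, a_{i+1} = floor((a_0 + m_{i+1})/d_{i+1}):
  m_1 = 1*49 - 0 = 49, d_1 = (2470 - 49^2)/1 = 69/1 = 69, a_1 = floor((49 + 49)/69) = 1.
  m_2 = 69*1 - 49 = 20, d_2 = (2470 - 20^2)/69 = 2070/69 = 30, a_2 = floor((49 + 20)/30) = 2.
  m_3 = 30*2 - 20 = 40, d_3 = (2470 - 40^2)/30 = 870/30 = 29, a_3 = floor((49 + 40)/29) = 3.
  m_4 = 29*3 - 40 = 47, d_4 = (2470 - 47^2)/29 = 261/29 = 9, a_4 = floor((49 + 47)/9) = 10.
  m_5 = 9*10 - 47 = 43, d_5 = (2470 - 43^2)/9 = 621/9 = 69, a_5 = floor((49 + 43)/69) = 1.
  m_6 = 69*1 - 43 = 26, d_6 = (2470 - 26^2)/69 = 1794/69 = 26, a_6 = floor((49 + 26)/26) = 2.
  m_7 = 26*2 - 26 = 26, d_7 = (2470 - 26^2)/26 = 1794/26 = 69, a_7 = floor((49 + 26)/69) = 1.
  m_8 = 69*1 - 26 = 43, d_8 = (2470 - 43^2)/69 = 621/69 = 9, a_8 = floor((49 + 43)/9) = 10.
  m_9 = 9*10 - 43 = 47, d_9 = (2470 - 47^2)/9 = 261/9 = 29, a_9 = floor((49 + 47)/29) = 3.
  m_10 = 29*3 - 47 = 40, d_10 = (2470 - 40^2)/29 = 870/29 = 30, a_10 = floor((49 + 40)/30) = 2.
  m_11 = 30*2 - 40 = 20, d_11 = (2470 - 20^2)/30 = 2070/30 = 69, a_11 = floor((49 + 20)/69) = 1.
  m_12 = 69*1 - 20 = 49, d_12 = (2470 - 49^2)/69 = 69/69 = 1, a_12 = floor((49 + 49)/1) = 98.
  m_13 = 1*98 - 49 = 49, d_13 = (2470 - 49^2)/1 = 69/1 = 69: (m_13, d_13) = (m_1, d_1) = (49, 69), so from here the quotients repeat a_1, ..., a_12; the period length is 12.
Hence the expansion of sqrt(2470) is a_0 = 49 followed by the repeating block 1, 2, 3, 10, 1, 2, 1, 10, 3, 2, 1, 98 (period 12).

[49; (1, 2, 3, 10, 1, 2, 1, 10, 3, 2, 1, 98)]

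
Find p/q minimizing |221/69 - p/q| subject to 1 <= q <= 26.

Expand x = 221/69 as a continued fraction with the Euclidean algorithm:
  221 = 3*69 + 14, so a_0 = 3.
  69 = 4*14 + 13, so a_1 = 4.
  14 = 1*13 + 1, so a_2 = 1.
  13 = 13*1 + 0, so a_3 = 13.
so x = [3; 4, 1, 13].
Convergents (p_i = a_i*p_{i-1} + p_{i-2}, q_i = a_i*q_{i-1} + q_{i-2} with p_{-2}=0, p_{-1}=1, q_{-2}=1, q_{-1}=0), until the denominator exceeds 26:
  i=0: a_0=3, p_0 = 3*1 + 0 = 3, q_0 = 3*0 + 1 = 1.
  i=1: a_1=4, p_1 = 4*3 + 1 = 13, q_1 = 4*1 + 0 = 4.
  i=2: a_2=1, p_2 = 1*13 + 3 = 16, q_2 = 1*4 + 1 = 5.
  i=3: a_3=13, p_3 = 13*16 + 13 = 221, q_3 = 13*5 + 4 = 69.
q_3 = 69 > 26, so the last convergent with denominator <= 26 is p_2/q_2 = 16/5.
The closest fraction with denominator <= 26 is either p_2/q_2 or the intermediate fraction (k*p_2 + p_1)/(k*q_2 + q_1) with the largest k >= 1 whose denominator stays <= 26; these approach x as k grows, and every other convergent or intermediate fraction in range is farther away.
Largest k: floor((26 - q_1)/q_2) = floor((26 - 4)/5) = 4.
That gives (4*16 + 13)/(4*5 + 4) = 77/24.
Compare the errors: |x - 16/5| = |221*5 - 16*69|/(69*5) = 1/345, and |x - 77/24| = |221*24 - 77*69|/(69*24) = 9/1656.
Cross-multiplying, 1*1656 = 1656 < 3105 = 9*345, so 1/345 is smaller: the convergent 16/5 is closer to x than 77/24.

16/5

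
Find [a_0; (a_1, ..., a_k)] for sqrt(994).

[31; (1, 1, 8, 1, 1, 62)]

Write x_i = (sqrt(994) + m_i)/d_i with (m_0, d_0) = (0, 1). a_0 = floor(sqrt(994)) = 31, since 31^2 = 961 <= 994 < 1024 = 32^2.
Iterate m_{i+1} = d_i*a_i - m_i, d_{i+1} = (994 - m_{i+1}^2)/d_i, a_{i+1} = floor((a_0 + m_{i+1})/d_{i+1}):
  m_1 = 1*31 - 0 = 31, d_1 = (994 - 31^2)/1 = 33/1 = 33, a_1 = floor((31 + 31)/33) = 1.
  m_2 = 33*1 - 31 = 2, d_2 = (994 - 2^2)/33 = 990/33 = 30, a_2 = floor((31 + 2)/30) = 1.
  m_3 = 30*1 - 2 = 28, d_3 = (994 - 28^2)/30 = 210/30 = 7, a_3 = floor((31 + 28)/7) = 8.
  m_4 = 7*8 - 28 = 28, d_4 = (994 - 28^2)/7 = 210/7 = 30, a_4 = floor((31 + 28)/30) = 1.
  m_5 = 30*1 - 28 = 2, d_5 = (994 - 2^2)/30 = 990/30 = 33, a_5 = floor((31 + 2)/33) = 1.
  m_6 = 33*1 - 2 = 31, d_6 = (994 - 31^2)/33 = 33/33 = 1, a_6 = floor((31 + 31)/1) = 62.
  m_7 = 1*62 - 31 = 31, d_7 = (994 - 31^2)/1 = 33/1 = 33: (m_7, d_7) = (m_1, d_1) = (31, 33), so from here the quotients repeat a_1, ..., a_6; the period length is 6.
Hence the expansion of sqrt(994) is a_0 = 31 followed by the repeating block 1, 1, 8, 1, 1, 62 (period 6).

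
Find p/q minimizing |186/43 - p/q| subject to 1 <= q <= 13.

13/3

Expand x = 186/43 as a continued fraction with the Euclidean algorithm:
  186 = 4*43 + 14, so a_0 = 4.
  43 = 3*14 + 1, so a_1 = 3.
  14 = 14*1 + 0, so a_2 = 14.
so x = [4; 3, 14].
Convergents (p_i = a_i*p_{i-1} + p_{i-2}, q_i = a_i*q_{i-1} + q_{i-2} with p_{-2}=0, p_{-1}=1, q_{-2}=1, q_{-1}=0), until the denominator exceeds 13:
  i=0: a_0=4, p_0 = 4*1 + 0 = 4, q_0 = 4*0 + 1 = 1.
  i=1: a_1=3, p_1 = 3*4 + 1 = 13, q_1 = 3*1 + 0 = 3.
  i=2: a_2=14, p_2 = 14*13 + 4 = 186, q_2 = 14*3 + 1 = 43.
q_2 = 43 > 13, so the last convergent with denominator <= 13 is p_1/q_1 = 13/3.
The closest fraction with denominator <= 13 is either p_1/q_1 or the intermediate fraction (k*p_1 + p_0)/(k*q_1 + q_0) with the largest k >= 1 whose denominator stays <= 13; these approach x as k grows, and every other convergent or intermediate fraction in range is farther away.
Largest k: floor((13 - q_0)/q_1) = floor((13 - 1)/3) = 4.
That gives (4*13 + 4)/(4*3 + 1) = 56/13.
Compare the errors: |x - 13/3| = |186*3 - 13*43|/(43*3) = 1/129, and |x - 56/13| = |186*13 - 56*43|/(43*13) = 10/559.
Cross-multiplying, 1*559 = 559 < 1290 = 10*129, so 1/129 is smaller: the convergent 13/3 is closer to x than 56/13.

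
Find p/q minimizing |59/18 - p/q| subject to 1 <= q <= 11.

36/11

Expand x = 59/18 as a continued fraction with the Euclidean algorithm:
  59 = 3*18 + 5, so a_0 = 3.
  18 = 3*5 + 3, so a_1 = 3.
  5 = 1*3 + 2, so a_2 = 1.
  3 = 1*2 + 1, so a_3 = 1.
  2 = 2*1 + 0, so a_4 = 2.
so x = [3; 3, 1, 1, 2].
Convergents (p_i = a_i*p_{i-1} + p_{i-2}, q_i = a_i*q_{i-1} + q_{i-2} with p_{-2}=0, p_{-1}=1, q_{-2}=1, q_{-1}=0), until the denominator exceeds 11:
  i=0: a_0=3, p_0 = 3*1 + 0 = 3, q_0 = 3*0 + 1 = 1.
  i=1: a_1=3, p_1 = 3*3 + 1 = 10, q_1 = 3*1 + 0 = 3.
  i=2: a_2=1, p_2 = 1*10 + 3 = 13, q_2 = 1*3 + 1 = 4.
  i=3: a_3=1, p_3 = 1*13 + 10 = 23, q_3 = 1*4 + 3 = 7.
  i=4: a_4=2, p_4 = 2*23 + 13 = 59, q_4 = 2*7 + 4 = 18.
q_4 = 18 > 11, so the last convergent with denominator <= 11 is p_3/q_3 = 23/7.
The closest fraction with denominator <= 11 is either p_3/q_3 or the intermediate fraction (k*p_3 + p_2)/(k*q_3 + q_2) with the largest k >= 1 whose denominator stays <= 11; these approach x as k grows, and every other convergent or intermediate fraction in range is farther away.
Largest k: floor((11 - q_2)/q_3) = floor((11 - 4)/7) = 1.
That gives (1*23 + 13)/(1*7 + 4) = 36/11.
Compare the errors: |x - 23/7| = |59*7 - 23*18|/(18*7) = 1/126, and |x - 36/11| = |59*11 - 36*18|/(18*11) = 1/198.
Cross-multiplying, 1*126 = 126 < 198 = 1*198, so 1/198 is smaller: the intermediate fraction 36/11 is closer to x than 23/7.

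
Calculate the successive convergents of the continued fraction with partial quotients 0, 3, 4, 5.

Using the convergent recurrence p_i = a_i*p_{i-1} + p_{i-2}, q_i = a_i*q_{i-1} + q_{i-2} with p_{-2}=0, p_{-1}=1, q_{-2}=1, q_{-1}=0:
  i=0: a_0=0, p_0 = 0*1 + 0 = 0, q_0 = 0*0 + 1 = 1.
  i=1: a_1=3, p_1 = 3*0 + 1 = 1, q_1 = 3*1 + 0 = 3.
  i=2: a_2=4, p_2 = 4*1 + 0 = 4, q_2 = 4*3 + 1 = 13.
  i=3: a_3=5, p_3 = 5*4 + 1 = 21, q_3 = 5*13 + 3 = 68.

0/1, 1/3, 4/13, 21/68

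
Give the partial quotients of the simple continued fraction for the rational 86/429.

Run the Euclidean algorithm on 86 and 429; the successive quotients are the partial quotients a_0, a_1, ... (each step inverts the fractional part left over by the previous one):
  86 = 0*429 + 86, so a_0 = 0.
  429 = 4*86 + 85, so a_1 = 4.
  86 = 1*85 + 1, so a_2 = 1.
  85 = 85*1 + 0, so a_3 = 85.
The remainder reaches 0 after 4 divisions, so the expansion has 4 partial quotients, read off in order.

[0; 4, 1, 85]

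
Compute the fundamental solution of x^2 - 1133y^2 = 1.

First expand sqrt(1133) as a continued fraction. With x_i = (sqrt(1133) + m_i)/d_i and (m_0, d_0) = (0, 1): a_0 = floor(sqrt(1133)) = 33, since 33^2 = 1089 <= 1133 < 1156 = 34^2.
Iterate m_{i+1} = d_i*a_i - m_i, d_{i+1} = (1133 - m_{i+1}^2)/d_i, a_{i+1} = floor((a_0 + m_{i+1})/d_{i+1}):
  m_1 = 1*33 - 0 = 33, d_1 = (1133 - 33^2)/1 = 44/1 = 44, a_1 = floor((33 + 33)/44) = 1.
  m_2 = 44*1 - 33 = 11, d_2 = (1133 - 11^2)/44 = 1012/44 = 23, a_2 = floor((33 + 11)/23) = 1.
  m_3 = 23*1 - 11 = 12, d_3 = (1133 - 12^2)/23 = 989/23 = 43, a_3 = floor((33 + 12)/43) = 1.
  m_4 = 43*1 - 12 = 31, d_4 = (1133 - 31^2)/43 = 172/43 = 4, a_4 = floor((33 + 31)/4) = 16.
  m_5 = 4*16 - 31 = 33, d_5 = (1133 - 33^2)/4 = 44/4 = 11, a_5 = floor((33 + 33)/11) = 6.
  m_6 = 11*6 - 33 = 33, d_6 = (1133 - 33^2)/11 = 44/11 = 4, a_6 = floor((33 + 33)/4) = 16.
  m_7 = 4*16 - 33 = 31, d_7 = (1133 - 31^2)/4 = 172/4 = 43, a_7 = floor((33 + 31)/43) = 1.
  m_8 = 43*1 - 31 = 12, d_8 = (1133 - 12^2)/43 = 989/43 = 23, a_8 = floor((33 + 12)/23) = 1.
  m_9 = 23*1 - 12 = 11, d_9 = (1133 - 11^2)/23 = 1012/23 = 44, a_9 = floor((33 + 11)/44) = 1.
  m_10 = 44*1 - 11 = 33, d_10 = (1133 - 33^2)/44 = 44/44 = 1, a_10 = floor((33 + 33)/1) = 66.
  m_11 = 1*66 - 33 = 33, d_11 = (1133 - 33^2)/1 = 44/1 = 44: (m_11, d_11) = (m_1, d_1) = (33, 44), so from here the quotients repeat a_1, ..., a_10; the period length is 10.
So sqrt(1133) = [33; (1, 1, 1, 16, 6, 16, 1, 1, 1, 66)] with period length k = 10.
k is even, so the fundamental solution of x^2 - 1133y^2 = 1 is (p_{k-1}, q_{k-1}) = (p_9, q_9); compute convergents through index 9.
Convergents (p_i = a_i*p_{i-1} + p_{i-2}, q_i = a_i*q_{i-1} + q_{i-2} with p_{-2}=0, p_{-1}=1, q_{-2}=1, q_{-1}=0):
  i=0: a_0=33, p_0 = 33*1 + 0 = 33, q_0 = 33*0 + 1 = 1.
  i=1: a_1=1, p_1 = 1*33 + 1 = 34, q_1 = 1*1 + 0 = 1.
  i=2: a_2=1, p_2 = 1*34 + 33 = 67, q_2 = 1*1 + 1 = 2.
  i=3: a_3=1, p_3 = 1*67 + 34 = 101, q_3 = 1*2 + 1 = 3.
  i=4: a_4=16, p_4 = 16*101 + 67 = 1683, q_4 = 16*3 + 2 = 50.
  i=5: a_5=6, p_5 = 6*1683 + 101 = 10199, q_5 = 6*50 + 3 = 303.
  i=6: a_6=16, p_6 = 16*10199 + 1683 = 164867, q_6 = 16*303 + 50 = 4898.
  i=7: a_7=1, p_7 = 1*164867 + 10199 = 175066, q_7 = 1*4898 + 303 = 5201.
  i=8: a_8=1, p_8 = 1*175066 + 164867 = 339933, q_8 = 1*5201 + 4898 = 10099.
  i=9: a_9=1, p_9 = 1*339933 + 175066 = 514999, q_9 = 1*10099 + 5201 = 15300.
Check: 514999^2 - 1133*15300^2 = 265223970001 - 265223970000 = 1, so (x, y) = (514999, 15300) solves the equation, and by the theorem it is the least positive solution.

(x, y) = (514999, 15300)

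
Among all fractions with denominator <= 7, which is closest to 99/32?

Expand x = 99/32 as a continued fraction with the Euclidean algorithm:
  99 = 3*32 + 3, so a_0 = 3.
  32 = 10*3 + 2, so a_1 = 10.
  3 = 1*2 + 1, so a_2 = 1.
  2 = 2*1 + 0, so a_3 = 2.
so x = [3; 10, 1, 2].
Convergents (p_i = a_i*p_{i-1} + p_{i-2}, q_i = a_i*q_{i-1} + q_{i-2} with p_{-2}=0, p_{-1}=1, q_{-2}=1, q_{-1}=0), until the denominator exceeds 7:
  i=0: a_0=3, p_0 = 3*1 + 0 = 3, q_0 = 3*0 + 1 = 1.
  i=1: a_1=10, p_1 = 10*3 + 1 = 31, q_1 = 10*1 + 0 = 10.
q_1 = 10 > 7, so the last convergent with denominator <= 7 is p_0/q_0 = 3/1.
The closest fraction with denominator <= 7 is either p_0/q_0 or the intermediate fraction (k*p_0 + p_{-1})/(k*q_0 + q_{-1}) with the largest k >= 1 whose denominator stays <= 7; these approach x as k grows, and every other convergent or intermediate fraction in range is farther away.
Largest k: floor((7 - q_{-1})/q_0) = floor((7 - 0)/1) = 7 (using the seeds p_{-1} = 1, q_{-1} = 0).
That gives (7*3 + 1)/(7*1 + 0) = 22/7.
Compare the errors: |x - 3/1| = |99*1 - 3*32|/(32*1) = 3/32, and |x - 22/7| = |99*7 - 22*32|/(32*7) = 11/224.
Cross-multiplying, 11*32 = 352 < 672 = 3*224, so 11/224 is smaller: the intermediate fraction 22/7 is closer to x than 3/1.

22/7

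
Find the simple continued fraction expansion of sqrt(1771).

[42; (12, 84)]

Write x_i = (sqrt(1771) + m_i)/d_i with (m_0, d_0) = (0, 1). a_0 = floor(sqrt(1771)) = 42, since 42^2 = 1764 <= 1771 < 1849 = 43^2.
Iterate m_{i+1} = d_i*a_i - m_i, d_{i+1} = (1771 - m_{i+1}^2)/d_i, a_{i+1} = floor((a_0 + m_{i+1})/d_{i+1}):
  m_1 = 1*42 - 0 = 42, d_1 = (1771 - 42^2)/1 = 7/1 = 7, a_1 = floor((42 + 42)/7) = 12.
  m_2 = 7*12 - 42 = 42, d_2 = (1771 - 42^2)/7 = 7/7 = 1, a_2 = floor((42 + 42)/1) = 84.
  m_3 = 1*84 - 42 = 42, d_3 = (1771 - 42^2)/1 = 7/1 = 7: (m_3, d_3) = (m_1, d_1) = (42, 7), so from here the quotients repeat a_1, a_2; the period length is 2.
Hence the expansion of sqrt(1771) is a_0 = 42 followed by the repeating block 12, 84 (period 2).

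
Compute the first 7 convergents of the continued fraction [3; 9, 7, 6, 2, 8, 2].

Using the convergent recurrence p_i = a_i*p_{i-1} + p_{i-2}, q_i = a_i*q_{i-1} + q_{i-2} with p_{-2}=0, p_{-1}=1, q_{-2}=1, q_{-1}=0:
  i=0: a_0=3, p_0 = 3*1 + 0 = 3, q_0 = 3*0 + 1 = 1.
  i=1: a_1=9, p_1 = 9*3 + 1 = 28, q_1 = 9*1 + 0 = 9.
  i=2: a_2=7, p_2 = 7*28 + 3 = 199, q_2 = 7*9 + 1 = 64.
  i=3: a_3=6, p_3 = 6*199 + 28 = 1222, q_3 = 6*64 + 9 = 393.
  i=4: a_4=2, p_4 = 2*1222 + 199 = 2643, q_4 = 2*393 + 64 = 850.
  i=5: a_5=8, p_5 = 8*2643 + 1222 = 22366, q_5 = 8*850 + 393 = 7193.
  i=6: a_6=2, p_6 = 2*22366 + 2643 = 47375, q_6 = 2*7193 + 850 = 15236.

3/1, 28/9, 199/64, 1222/393, 2643/850, 22366/7193, 47375/15236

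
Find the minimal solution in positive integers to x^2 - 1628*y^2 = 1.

First expand sqrt(1628) as a continued fraction. With x_i = (sqrt(1628) + m_i)/d_i and (m_0, d_0) = (0, 1): a_0 = floor(sqrt(1628)) = 40, since 40^2 = 1600 <= 1628 < 1681 = 41^2.
Iterate m_{i+1} = d_i*a_i - m_i, d_{i+1} = (1628 - m_{i+1}^2)/d_i, a_{i+1} = floor((a_0 + m_{i+1})/d_{i+1}):
  m_1 = 1*40 - 0 = 40, d_1 = (1628 - 40^2)/1 = 28/1 = 28, a_1 = floor((40 + 40)/28) = 2.
  m_2 = 28*2 - 40 = 16, d_2 = (1628 - 16^2)/28 = 1372/28 = 49, a_2 = floor((40 + 16)/49) = 1.
  m_3 = 49*1 - 16 = 33, d_3 = (1628 - 33^2)/49 = 539/49 = 11, a_3 = floor((40 + 33)/11) = 6.
  m_4 = 11*6 - 33 = 33, d_4 = (1628 - 33^2)/11 = 539/11 = 49, a_4 = floor((40 + 33)/49) = 1.
  m_5 = 49*1 - 33 = 16, d_5 = (1628 - 16^2)/49 = 1372/49 = 28, a_5 = floor((40 + 16)/28) = 2.
  m_6 = 28*2 - 16 = 40, d_6 = (1628 - 40^2)/28 = 28/28 = 1, a_6 = floor((40 + 40)/1) = 80.
  m_7 = 1*80 - 40 = 40, d_7 = (1628 - 40^2)/1 = 28/1 = 28: (m_7, d_7) = (m_1, d_1) = (40, 28), so from here the quotients repeat a_1, ..., a_6; the period length is 6.
So sqrt(1628) = [40; (2, 1, 6, 1, 2, 80)] with period length k = 6.
k is even, so the fundamental solution of x^2 - 1628y^2 = 1 is (p_{k-1}, q_{k-1}) = (p_5, q_5); compute convergents through index 5.
Convergents (p_i = a_i*p_{i-1} + p_{i-2}, q_i = a_i*q_{i-1} + q_{i-2} with p_{-2}=0, p_{-1}=1, q_{-2}=1, q_{-1}=0):
  i=0: a_0=40, p_0 = 40*1 + 0 = 40, q_0 = 40*0 + 1 = 1.
  i=1: a_1=2, p_1 = 2*40 + 1 = 81, q_1 = 2*1 + 0 = 2.
  i=2: a_2=1, p_2 = 1*81 + 40 = 121, q_2 = 1*2 + 1 = 3.
  i=3: a_3=6, p_3 = 6*121 + 81 = 807, q_3 = 6*3 + 2 = 20.
  i=4: a_4=1, p_4 = 1*807 + 121 = 928, q_4 = 1*20 + 3 = 23.
  i=5: a_5=2, p_5 = 2*928 + 807 = 2663, q_5 = 2*23 + 20 = 66.
Check: 2663^2 - 1628*66^2 = 7091569 - 7091568 = 1, so (x, y) = (2663, 66) solves the equation, and by the theorem it is the least positive solution.

(x, y) = (2663, 66)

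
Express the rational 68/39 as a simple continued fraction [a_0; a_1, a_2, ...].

[1; 1, 2, 1, 9]

Run the Euclidean algorithm on 68 and 39; the successive quotients are the partial quotients a_0, a_1, ... (each step inverts the fractional part left over by the previous one):
  68 = 1*39 + 29, so a_0 = 1.
  39 = 1*29 + 10, so a_1 = 1.
  29 = 2*10 + 9, so a_2 = 2.
  10 = 1*9 + 1, so a_3 = 1.
  9 = 9*1 + 0, so a_4 = 9.
The remainder reaches 0 after 5 divisions, so the expansion has 5 partial quotients, read off in order.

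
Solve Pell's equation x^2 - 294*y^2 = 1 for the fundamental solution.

First expand sqrt(294) as a continued fraction. With x_i = (sqrt(294) + m_i)/d_i and (m_0, d_0) = (0, 1): a_0 = floor(sqrt(294)) = 17, since 17^2 = 289 <= 294 < 324 = 18^2.
Iterate m_{i+1} = d_i*a_i - m_i, d_{i+1} = (294 - m_{i+1}^2)/d_i, a_{i+1} = floor((a_0 + m_{i+1})/d_{i+1}):
  m_1 = 1*17 - 0 = 17, d_1 = (294 - 17^2)/1 = 5/1 = 5, a_1 = floor((17 + 17)/5) = 6.
  m_2 = 5*6 - 17 = 13, d_2 = (294 - 13^2)/5 = 125/5 = 25, a_2 = floor((17 + 13)/25) = 1.
  m_3 = 25*1 - 13 = 12, d_3 = (294 - 12^2)/25 = 150/25 = 6, a_3 = floor((17 + 12)/6) = 4.
  m_4 = 6*4 - 12 = 12, d_4 = (294 - 12^2)/6 = 150/6 = 25, a_4 = floor((17 + 12)/25) = 1.
  m_5 = 25*1 - 12 = 13, d_5 = (294 - 13^2)/25 = 125/25 = 5, a_5 = floor((17 + 13)/5) = 6.
  m_6 = 5*6 - 13 = 17, d_6 = (294 - 17^2)/5 = 5/5 = 1, a_6 = floor((17 + 17)/1) = 34.
  m_7 = 1*34 - 17 = 17, d_7 = (294 - 17^2)/1 = 5/1 = 5: (m_7, d_7) = (m_1, d_1) = (17, 5), so from here the quotients repeat a_1, ..., a_6; the period length is 6.
So sqrt(294) = [17; (6, 1, 4, 1, 6, 34)] with period length k = 6.
k is even, so the fundamental solution of x^2 - 294y^2 = 1 is (p_{k-1}, q_{k-1}) = (p_5, q_5); compute convergents through index 5.
Convergents (p_i = a_i*p_{i-1} + p_{i-2}, q_i = a_i*q_{i-1} + q_{i-2} with p_{-2}=0, p_{-1}=1, q_{-2}=1, q_{-1}=0):
  i=0: a_0=17, p_0 = 17*1 + 0 = 17, q_0 = 17*0 + 1 = 1.
  i=1: a_1=6, p_1 = 6*17 + 1 = 103, q_1 = 6*1 + 0 = 6.
  i=2: a_2=1, p_2 = 1*103 + 17 = 120, q_2 = 1*6 + 1 = 7.
  i=3: a_3=4, p_3 = 4*120 + 103 = 583, q_3 = 4*7 + 6 = 34.
  i=4: a_4=1, p_4 = 1*583 + 120 = 703, q_4 = 1*34 + 7 = 41.
  i=5: a_5=6, p_5 = 6*703 + 583 = 4801, q_5 = 6*41 + 34 = 280.
Check: 4801^2 - 294*280^2 = 23049601 - 23049600 = 1, so (x, y) = (4801, 280) solves the equation, and by the theorem it is the least positive solution.

(x, y) = (4801, 280)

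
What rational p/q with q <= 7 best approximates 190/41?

Expand x = 190/41 as a continued fraction with the Euclidean algorithm:
  190 = 4*41 + 26, so a_0 = 4.
  41 = 1*26 + 15, so a_1 = 1.
  26 = 1*15 + 11, so a_2 = 1.
  15 = 1*11 + 4, so a_3 = 1.
  11 = 2*4 + 3, so a_4 = 2.
  4 = 1*3 + 1, so a_5 = 1.
  3 = 3*1 + 0, so a_6 = 3.
so x = [4; 1, 1, 1, 2, 1, 3].
Convergents (p_i = a_i*p_{i-1} + p_{i-2}, q_i = a_i*q_{i-1} + q_{i-2} with p_{-2}=0, p_{-1}=1, q_{-2}=1, q_{-1}=0), until the denominator exceeds 7:
  i=0: a_0=4, p_0 = 4*1 + 0 = 4, q_0 = 4*0 + 1 = 1.
  i=1: a_1=1, p_1 = 1*4 + 1 = 5, q_1 = 1*1 + 0 = 1.
  i=2: a_2=1, p_2 = 1*5 + 4 = 9, q_2 = 1*1 + 1 = 2.
  i=3: a_3=1, p_3 = 1*9 + 5 = 14, q_3 = 1*2 + 1 = 3.
  i=4: a_4=2, p_4 = 2*14 + 9 = 37, q_4 = 2*3 + 2 = 8.
q_4 = 8 > 7, so the last convergent with denominator <= 7 is p_3/q_3 = 14/3.
The closest fraction with denominator <= 7 is either p_3/q_3 or the intermediate fraction (k*p_3 + p_2)/(k*q_3 + q_2) with the largest k >= 1 whose denominator stays <= 7; these approach x as k grows, and every other convergent or intermediate fraction in range is farther away.
Largest k: floor((7 - q_2)/q_3) = floor((7 - 2)/3) = 1.
That gives (1*14 + 9)/(1*3 + 2) = 23/5.
Compare the errors: |x - 14/3| = |190*3 - 14*41|/(41*3) = 4/123, and |x - 23/5| = |190*5 - 23*41|/(41*5) = 7/205.
Cross-multiplying, 4*205 = 820 < 861 = 7*123, so 4/123 is smaller: the convergent 14/3 is closer to x than 23/5.

14/3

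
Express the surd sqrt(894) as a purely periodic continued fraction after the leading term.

[29; (1, 8, 1, 58)]

Write x_i = (sqrt(894) + m_i)/d_i with (m_0, d_0) = (0, 1). a_0 = floor(sqrt(894)) = 29, since 29^2 = 841 <= 894 < 900 = 30^2.
Iterate m_{i+1} = d_i*a_i - m_i, d_{i+1} = (894 - m_{i+1}^2)/d_i, a_{i+1} = floor((a_0 + m_{i+1})/d_{i+1}):
  m_1 = 1*29 - 0 = 29, d_1 = (894 - 29^2)/1 = 53/1 = 53, a_1 = floor((29 + 29)/53) = 1.
  m_2 = 53*1 - 29 = 24, d_2 = (894 - 24^2)/53 = 318/53 = 6, a_2 = floor((29 + 24)/6) = 8.
  m_3 = 6*8 - 24 = 24, d_3 = (894 - 24^2)/6 = 318/6 = 53, a_3 = floor((29 + 24)/53) = 1.
  m_4 = 53*1 - 24 = 29, d_4 = (894 - 29^2)/53 = 53/53 = 1, a_4 = floor((29 + 29)/1) = 58.
  m_5 = 1*58 - 29 = 29, d_5 = (894 - 29^2)/1 = 53/1 = 53: (m_5, d_5) = (m_1, d_1) = (29, 53), so from here the quotients repeat a_1, ..., a_4; the period length is 4.
Hence the expansion of sqrt(894) is a_0 = 29 followed by the repeating block 1, 8, 1, 58 (period 4).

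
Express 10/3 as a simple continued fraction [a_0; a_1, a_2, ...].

[3; 3]

Run the Euclidean algorithm on 10 and 3; the successive quotients are the partial quotients a_0, a_1, ... (each step inverts the fractional part left over by the previous one):
  10 = 3*3 + 1, so a_0 = 3.
  3 = 3*1 + 0, so a_1 = 3.
The remainder reaches 0 after 2 divisions, so the expansion has 2 partial quotients, read off in order.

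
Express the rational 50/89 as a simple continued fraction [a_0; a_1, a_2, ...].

Run the Euclidean algorithm on 50 and 89; the successive quotients are the partial quotients a_0, a_1, ... (each step inverts the fractional part left over by the previous one):
  50 = 0*89 + 50, so a_0 = 0.
  89 = 1*50 + 39, so a_1 = 1.
  50 = 1*39 + 11, so a_2 = 1.
  39 = 3*11 + 6, so a_3 = 3.
  11 = 1*6 + 5, so a_4 = 1.
  6 = 1*5 + 1, so a_5 = 1.
  5 = 5*1 + 0, so a_6 = 5.
The remainder reaches 0 after 7 divisions, so the expansion has 7 partial quotients, read off in order.

[0; 1, 1, 3, 1, 1, 5]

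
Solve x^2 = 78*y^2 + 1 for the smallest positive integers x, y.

First expand sqrt(78) as a continued fraction. With x_i = (sqrt(78) + m_i)/d_i and (m_0, d_0) = (0, 1): a_0 = floor(sqrt(78)) = 8, since 8^2 = 64 <= 78 < 81 = 9^2.
Iterate m_{i+1} = d_i*a_i - m_i, d_{i+1} = (78 - m_{i+1}^2)/d_i, a_{i+1} = floor((a_0 + m_{i+1})/d_{i+1}):
  m_1 = 1*8 - 0 = 8, d_1 = (78 - 8^2)/1 = 14/1 = 14, a_1 = floor((8 + 8)/14) = 1.
  m_2 = 14*1 - 8 = 6, d_2 = (78 - 6^2)/14 = 42/14 = 3, a_2 = floor((8 + 6)/3) = 4.
  m_3 = 3*4 - 6 = 6, d_3 = (78 - 6^2)/3 = 42/3 = 14, a_3 = floor((8 + 6)/14) = 1.
  m_4 = 14*1 - 6 = 8, d_4 = (78 - 8^2)/14 = 14/14 = 1, a_4 = floor((8 + 8)/1) = 16.
  m_5 = 1*16 - 8 = 8, d_5 = (78 - 8^2)/1 = 14/1 = 14: (m_5, d_5) = (m_1, d_1) = (8, 14), so from here the quotients repeat a_1, ..., a_4; the period length is 4.
So sqrt(78) = [8; (1, 4, 1, 16)] with period length k = 4.
k is even, so the fundamental solution of x^2 - 78y^2 = 1 is (p_{k-1}, q_{k-1}) = (p_3, q_3); compute convergents through index 3.
Convergents (p_i = a_i*p_{i-1} + p_{i-2}, q_i = a_i*q_{i-1} + q_{i-2} with p_{-2}=0, p_{-1}=1, q_{-2}=1, q_{-1}=0):
  i=0: a_0=8, p_0 = 8*1 + 0 = 8, q_0 = 8*0 + 1 = 1.
  i=1: a_1=1, p_1 = 1*8 + 1 = 9, q_1 = 1*1 + 0 = 1.
  i=2: a_2=4, p_2 = 4*9 + 8 = 44, q_2 = 4*1 + 1 = 5.
  i=3: a_3=1, p_3 = 1*44 + 9 = 53, q_3 = 1*5 + 1 = 6.
Check: 53^2 - 78*6^2 = 2809 - 2808 = 1, so (x, y) = (53, 6) solves the equation, and by the theorem it is the least positive solution.

(x, y) = (53, 6)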